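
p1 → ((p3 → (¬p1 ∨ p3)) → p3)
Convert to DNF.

p1 → ((p3 → (¬p1 ∨ p3)) → p3)
⇔ ¬p1 ∨ ((p3 → (¬p1 ∨ p3)) → p3)   — eliminate →
⇔ ¬p1 ∨ ¬(p3 → (¬p1 ∨ p3)) ∨ p3   — eliminate →
⇔ ¬p1 ∨ ¬(¬p3 ∨ ¬p1 ∨ p3) ∨ p3   — eliminate →
⇔ ¬p1 ∨ (¬¬p3 ∧ ¬¬p1 ∧ ¬p3) ∨ p3   — De Morgan
⇔ ¬p1 ∨ (p3 ∧ ¬¬p1 ∧ ¬p3) ∨ p3   — double negation
⇔ ¬p1 ∨ (p3 ∧ p1 ∧ ¬p3) ∨ p3   — double negation
⇔ ¬p1 ∨ p3   — simplify

¬p1 ∨ p3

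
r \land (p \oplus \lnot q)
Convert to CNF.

r \land (p \oplus \lnot q)
= r \land (p \lor \lnot q) \land \lnot (p \land \lnot q)
= r \land (p \lor \lnot q) \land (\lnot p \lor \lnot \lnot q)
= r \land (p \lor \lnot q) \land (\lnot p \lor q)

r \land (p \lor \lnot q) \land (\lnot p \lor q)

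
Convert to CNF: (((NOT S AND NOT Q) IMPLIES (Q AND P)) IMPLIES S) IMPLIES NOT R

(((NOT S AND NOT Q) IMPLIES (Q AND P)) IMPLIES S) IMPLIES NOT R
≡ NOT (((NOT S AND NOT Q) IMPLIES (Q AND P)) IMPLIES S) OR NOT R   — eliminate IMPLIES
≡ NOT (NOT ((NOT S AND NOT Q) IMPLIES (Q AND P)) OR S) OR NOT R   — eliminate IMPLIES
≡ NOT (NOT (NOT (NOT S AND NOT Q) OR (Q AND P)) OR S) OR NOT R   — eliminate IMPLIES
≡ (NOT NOT (NOT (NOT S AND NOT Q) OR (Q AND P)) AND NOT S) OR NOT R   — De Morgan
≡ ((NOT (NOT S AND NOT Q) OR (Q AND P)) AND NOT S) OR NOT R   — double negation
≡ ((NOT NOT S OR NOT NOT Q OR (Q AND P)) AND NOT S) OR NOT R   — De Morgan
≡ ((S OR NOT NOT Q OR (Q AND P)) AND NOT S) OR NOT R   — double negation
≡ ((S OR Q OR (Q AND P)) AND NOT S) OR NOT R   — double negation
≡ (S OR Q OR Q OR NOT R) AND (S OR Q OR P OR NOT R) AND (NOT S OR NOT R)   — distribute OR over AND
≡ (S OR Q OR NOT R) AND (NOT S OR NOT R)   — simplify

(S OR Q OR NOT R) AND (NOT S OR NOT R)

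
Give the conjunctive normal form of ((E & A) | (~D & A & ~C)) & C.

(E | ~D) & (E | ~C) & A & C

((E & A) | (~D & A & ~C)) & C
≡ (E | ~D) & (E | A) & (E | ~C) & (A | ~D) & (A | A) & (A | ~C) & C   (distribute | over &)
≡ (E | ~D) & (E | ~C) & A & C   (simplify)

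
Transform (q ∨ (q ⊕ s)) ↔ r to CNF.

(q ∨ (q ⊕ s)) ↔ r
≡ ((q ∨ (q ⊕ s)) → r) ∧ (r → (q ∨ (q ⊕ s)))   [eliminate ↔]
≡ (¬(q ∨ (q ⊕ s)) ∨ r) ∧ (r → (q ∨ (q ⊕ s)))   [eliminate →]
≡ (¬(q ∨ ((q ∨ s) ∧ ¬(q ∧ s))) ∨ r) ∧ (r → (q ∨ (q ⊕ s)))   [expand ⊕]
≡ (¬(q ∨ ((q ∨ s) ∧ ¬(q ∧ s))) ∨ r) ∧ (¬r ∨ q ∨ (q ⊕ s))   [eliminate →]
≡ (¬(q ∨ ((q ∨ s) ∧ ¬(q ∧ s))) ∨ r) ∧ (¬r ∨ q ∨ ((q ∨ s) ∧ ¬(q ∧ s)))   [expand ⊕]
≡ ((¬q ∧ ¬((q ∨ s) ∧ ¬(q ∧ s))) ∨ r) ∧ (¬r ∨ q ∨ ((q ∨ s) ∧ ¬(q ∧ s)))   [De Morgan]
≡ ((¬q ∧ (¬(q ∨ s) ∨ ¬¬(q ∧ s))) ∨ r) ∧ (¬r ∨ q ∨ ((q ∨ s) ∧ ¬(q ∧ s)))   [De Morgan]
≡ ((¬q ∧ ((¬q ∧ ¬s) ∨ ¬¬(q ∧ s))) ∨ r) ∧ (¬r ∨ q ∨ ((q ∨ s) ∧ ¬(q ∧ s)))   [De Morgan]
≡ ((¬q ∧ ((¬q ∧ ¬s) ∨ (q ∧ s))) ∨ r) ∧ (¬r ∨ q ∨ ((q ∨ s) ∧ ¬(q ∧ s)))   [double negation]
≡ ((¬q ∧ ((¬q ∧ ¬s) ∨ (q ∧ s))) ∨ r) ∧ (¬r ∨ q ∨ ((q ∨ s) ∧ (¬q ∨ ¬s)))   [De Morgan]
≡ (¬q ∨ r) ∧ (¬q ∨ q ∨ r) ∧ (¬q ∨ s ∨ r) ∧ (¬s ∨ q ∨ r) ∧ (¬s ∨ s ∨ r) ∧ (¬r ∨ q ∨ q ∨ s) ∧ (¬r ∨ q ∨ ¬q ∨ ¬s)   [distribute ∨ over ∧]
≡ (¬q ∨ r) ∧ (¬s ∨ q ∨ r) ∧ (¬r ∨ q ∨ s)   [simplify]

(¬q ∨ r) ∧ (¬s ∨ q ∨ r) ∧ (¬r ∨ q ∨ s)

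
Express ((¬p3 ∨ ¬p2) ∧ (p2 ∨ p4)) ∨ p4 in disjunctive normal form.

(¬p3 ∧ p2) ∨ p4

((¬p3 ∨ ¬p2) ∧ (p2 ∨ p4)) ∨ p4
= (¬p3 ∧ p2) ∨ (¬p3 ∧ p4) ∨ (¬p2 ∧ p2) ∨ (¬p2 ∧ p4) ∨ p4
= (¬p3 ∧ p2) ∨ p4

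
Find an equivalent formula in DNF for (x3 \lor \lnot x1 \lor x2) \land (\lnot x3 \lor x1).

(x3 \land x1) \lor (\lnot x1 \land \lnot x3) \lor (x2 \land \lnot x3) \lor (x2 \land x1)

(x3 \lor \lnot x1 \lor x2) \land (\lnot x3 \lor x1)
≡ (x3 \land \lnot x3) \lor (x3 \land x1) \lor (\lnot x1 \land \lnot x3) \lor (\lnot x1 \land x1) \lor (x2 \land \lnot x3) \lor (x2 \land x1)   — distribute \land over \lor
≡ (x3 \land x1) \lor (\lnot x1 \land \lnot x3) \lor (x2 \land \lnot x3) \lor (x2 \land x1)   — simplify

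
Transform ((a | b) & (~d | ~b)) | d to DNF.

((a | b) & (~d | ~b)) | d
≡ (a & ~d) | (a & ~b) | (b & ~d) | (b & ~b) | d   [distribute & over |]
≡ (a & ~d) | (a & ~b) | (b & ~d) | d   [simplify]

(a & ~d) | (a & ~b) | (b & ~d) | d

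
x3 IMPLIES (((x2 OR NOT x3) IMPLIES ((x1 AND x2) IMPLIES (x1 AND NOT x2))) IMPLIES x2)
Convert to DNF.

x3 IMPLIES (((x2 OR NOT x3) IMPLIES ((x1 AND x2) IMPLIES (x1 AND NOT x2))) IMPLIES x2)
≡ NOT x3 OR (((x2 OR NOT x3) IMPLIES ((x1 AND x2) IMPLIES (x1 AND NOT x2))) IMPLIES x2)   — eliminate IMPLIES
≡ NOT x3 OR NOT ((x2 OR NOT x3) IMPLIES ((x1 AND x2) IMPLIES (x1 AND NOT x2))) OR x2   — eliminate IMPLIES
≡ NOT x3 OR NOT (NOT (x2 OR NOT x3) OR ((x1 AND x2) IMPLIES (x1 AND NOT x2))) OR x2   — eliminate IMPLIES
≡ NOT x3 OR NOT (NOT (x2 OR NOT x3) OR NOT (x1 AND x2) OR (x1 AND NOT x2)) OR x2   — eliminate IMPLIES
≡ NOT x3 OR (NOT NOT (x2 OR NOT x3) AND NOT NOT (x1 AND x2) AND NOT (x1 AND NOT x2)) OR x2   — De Morgan
≡ NOT x3 OR ((x2 OR NOT x3) AND NOT NOT (x1 AND x2) AND NOT (x1 AND NOT x2)) OR x2   — double negation
≡ NOT x3 OR ((x2 OR NOT x3) AND x1 AND x2 AND NOT (x1 AND NOT x2)) OR x2   — double negation
≡ NOT x3 OR ((x2 OR NOT x3) AND x1 AND x2 AND (NOT x1 OR NOT NOT x2)) OR x2   — De Morgan
≡ NOT x3 OR ((x2 OR NOT x3) AND x1 AND x2 AND (NOT x1 OR x2)) OR x2   — double negation
≡ NOT x3 OR (x2 AND x1 AND x2 AND NOT x1) OR (x2 AND x1 AND x2 AND x2) OR (NOT x3 AND x1 AND x2 AND NOT x1) OR (NOT x3 AND x1 AND x2 AND x2) OR x2   — distribute AND over OR
≡ NOT x3 OR x2   — simplify

NOT x3 OR x2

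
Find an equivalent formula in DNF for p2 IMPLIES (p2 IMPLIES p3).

p2 IMPLIES (p2 IMPLIES p3)
⇔ NOT p2 OR (p2 IMPLIES p3)   [eliminate IMPLIES]
⇔ NOT p2 OR NOT p2 OR p3   [eliminate IMPLIES]
⇔ NOT p2 OR p3   [simplify]

NOT p2 OR p3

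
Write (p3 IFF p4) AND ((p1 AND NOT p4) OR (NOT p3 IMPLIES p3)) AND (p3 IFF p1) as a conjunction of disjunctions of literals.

(p3 IFF p4) AND ((p1 AND NOT p4) OR (NOT p3 IMPLIES p3)) AND (p3 IFF p1)
= (p3 IMPLIES p4) AND (p4 IMPLIES p3) AND ((p1 AND NOT p4) OR (NOT p3 IMPLIES p3)) AND (p3 IFF p1)   (eliminate IFF)
= (NOT p3 OR p4) AND (p4 IMPLIES p3) AND ((p1 AND NOT p4) OR (NOT p3 IMPLIES p3)) AND (p3 IFF p1)   (eliminate IMPLIES)
= (NOT p3 OR p4) AND (NOT p4 OR p3) AND ((p1 AND NOT p4) OR (NOT p3 IMPLIES p3)) AND (p3 IFF p1)   (eliminate IMPLIES)
= (NOT p3 OR p4) AND (NOT p4 OR p3) AND ((p1 AND NOT p4) OR NOT NOT p3 OR p3) AND (p3 IFF p1)   (eliminate IMPLIES)
= (NOT p3 OR p4) AND (NOT p4 OR p3) AND ((p1 AND NOT p4) OR NOT NOT p3 OR p3) AND (p3 IMPLIES p1) AND (p1 IMPLIES p3)   (eliminate IFF)
= (NOT p3 OR p4) AND (NOT p4 OR p3) AND ((p1 AND NOT p4) OR NOT NOT p3 OR p3) AND (NOT p3 OR p1) AND (p1 IMPLIES p3)   (eliminate IMPLIES)
= (NOT p3 OR p4) AND (NOT p4 OR p3) AND ((p1 AND NOT p4) OR NOT NOT p3 OR p3) AND (NOT p3 OR p1) AND (NOT p1 OR p3)   (eliminate IMPLIES)
= (NOT p3 OR p4) AND (NOT p4 OR p3) AND ((p1 AND NOT p4) OR p3 OR p3) AND (NOT p3 OR p1) AND (NOT p1 OR p3)   (double negation)
= (NOT p3 OR p4) AND (NOT p4 OR p3) AND (p1 OR p3 OR p3) AND (NOT p4 OR p3 OR p3) AND (NOT p3 OR p1) AND (NOT p1 OR p3)   (distribute OR over AND)
= (NOT p3 OR p4) AND (NOT p4 OR p3) AND (p1 OR p3) AND (NOT p3 OR p1) AND (NOT p1 OR p3)   (simplify)

(NOT p3 OR p4) AND (NOT p4 OR p3) AND (p1 OR p3) AND (NOT p3 OR p1) AND (NOT p1 OR p3)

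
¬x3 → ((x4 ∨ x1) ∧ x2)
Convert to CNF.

(x3 ∨ x4 ∨ x1) ∧ (x3 ∨ x2)

¬x3 → ((x4 ∨ x1) ∧ x2)
≡ ¬¬x3 ∨ ((x4 ∨ x1) ∧ x2)   [eliminate →]
≡ x3 ∨ ((x4 ∨ x1) ∧ x2)   [double negation]
≡ (x3 ∨ x4 ∨ x1) ∧ (x3 ∨ x2)   [distribute ∨ over ∧]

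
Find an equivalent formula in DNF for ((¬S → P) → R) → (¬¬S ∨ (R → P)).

((¬S → P) → R) → (¬¬S ∨ (R → P))
≡ ¬((¬S → P) → R) ∨ ¬¬S ∨ (R → P)   (eliminate →)
≡ ¬(¬(¬S → P) ∨ R) ∨ ¬¬S ∨ (R → P)   (eliminate →)
≡ ¬(¬(¬¬S ∨ P) ∨ R) ∨ ¬¬S ∨ (R → P)   (eliminate →)
≡ ¬(¬(¬¬S ∨ P) ∨ R) ∨ ¬¬S ∨ ¬R ∨ P   (eliminate →)
≡ (¬¬(¬¬S ∨ P) ∧ ¬R) ∨ ¬¬S ∨ ¬R ∨ P   (De Morgan)
≡ ((¬¬S ∨ P) ∧ ¬R) ∨ ¬¬S ∨ ¬R ∨ P   (double negation)
≡ ((S ∨ P) ∧ ¬R) ∨ ¬¬S ∨ ¬R ∨ P   (double negation)
≡ ((S ∨ P) ∧ ¬R) ∨ S ∨ ¬R ∨ P   (double negation)
≡ (S ∧ ¬R) ∨ (P ∧ ¬R) ∨ S ∨ ¬R ∨ P   (distribute ∧ over ∨)
≡ S ∨ ¬R ∨ P   (simplify)

S ∨ ¬R ∨ P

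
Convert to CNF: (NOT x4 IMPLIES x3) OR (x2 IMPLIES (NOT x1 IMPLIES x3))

(NOT x4 IMPLIES x3) OR (x2 IMPLIES (NOT x1 IMPLIES x3))
≡ NOT NOT x4 OR x3 OR (x2 IMPLIES (NOT x1 IMPLIES x3))   [eliminate IMPLIES]
≡ NOT NOT x4 OR x3 OR NOT x2 OR (NOT x1 IMPLIES x3)   [eliminate IMPLIES]
≡ NOT NOT x4 OR x3 OR NOT x2 OR NOT NOT x1 OR x3   [eliminate IMPLIES]
≡ x4 OR x3 OR NOT x2 OR NOT NOT x1 OR x3   [double negation]
≡ x4 OR x3 OR NOT x2 OR x1 OR x3   [double negation]
≡ x4 OR x3 OR NOT x2 OR x1   [simplify]

x4 OR x3 OR NOT x2 OR x1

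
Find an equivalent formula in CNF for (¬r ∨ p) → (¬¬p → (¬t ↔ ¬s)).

(¬p ∨ t ∨ ¬s) ∧ (¬p ∨ s ∨ ¬t)

(¬r ∨ p) → (¬¬p → (¬t ↔ ¬s))
≡ ¬(¬r ∨ p) ∨ (¬¬p → (¬t ↔ ¬s))   [eliminate →]
≡ ¬(¬r ∨ p) ∨ ¬¬¬p ∨ (¬t ↔ ¬s)   [eliminate →]
≡ ¬(¬r ∨ p) ∨ ¬¬¬p ∨ ((¬t → ¬s) ∧ (¬s → ¬t))   [eliminate ↔]
≡ ¬(¬r ∨ p) ∨ ¬¬¬p ∨ ((¬¬t ∨ ¬s) ∧ (¬s → ¬t))   [eliminate →]
≡ ¬(¬r ∨ p) ∨ ¬¬¬p ∨ ((¬¬t ∨ ¬s) ∧ (¬¬s ∨ ¬t))   [eliminate →]
≡ (¬¬r ∧ ¬p) ∨ ¬¬¬p ∨ ((¬¬t ∨ ¬s) ∧ (¬¬s ∨ ¬t))   [De Morgan]
≡ (r ∧ ¬p) ∨ ¬¬¬p ∨ ((¬¬t ∨ ¬s) ∧ (¬¬s ∨ ¬t))   [double negation]
≡ (r ∧ ¬p) ∨ ¬p ∨ ((¬¬t ∨ ¬s) ∧ (¬¬s ∨ ¬t))   [double negation]
≡ (r ∧ ¬p) ∨ ¬p ∨ ((t ∨ ¬s) ∧ (¬¬s ∨ ¬t))   [double negation]
≡ (r ∧ ¬p) ∨ ¬p ∨ ((t ∨ ¬s) ∧ (s ∨ ¬t))   [double negation]
≡ (r ∨ ¬p ∨ t ∨ ¬s) ∧ (r ∨ ¬p ∨ s ∨ ¬t) ∧ (¬p ∨ ¬p ∨ t ∨ ¬s) ∧ (¬p ∨ ¬p ∨ s ∨ ¬t)   [distribute ∨ over ∧]
≡ (¬p ∨ t ∨ ¬s) ∧ (¬p ∨ s ∨ ¬t)   [simplify]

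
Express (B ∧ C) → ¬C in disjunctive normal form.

(B ∧ C) → ¬C
⇔ ¬(B ∧ C) ∨ ¬C   [eliminate →]
⇔ ¬B ∨ ¬C ∨ ¬C   [De Morgan]
⇔ ¬B ∨ ¬C   [simplify]

¬B ∨ ¬C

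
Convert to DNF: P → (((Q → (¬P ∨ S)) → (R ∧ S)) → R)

P → (((Q → (¬P ∨ S)) → (R ∧ S)) → R)
≡ ¬P ∨ (((Q → (¬P ∨ S)) → (R ∧ S)) → R)   (eliminate →)
≡ ¬P ∨ ¬((Q → (¬P ∨ S)) → (R ∧ S)) ∨ R   (eliminate →)
≡ ¬P ∨ ¬(¬(Q → (¬P ∨ S)) ∨ (R ∧ S)) ∨ R   (eliminate →)
≡ ¬P ∨ ¬(¬(¬Q ∨ ¬P ∨ S) ∨ (R ∧ S)) ∨ R   (eliminate →)
≡ ¬P ∨ (¬¬(¬Q ∨ ¬P ∨ S) ∧ ¬(R ∧ S)) ∨ R   (De Morgan)
≡ ¬P ∨ ((¬Q ∨ ¬P ∨ S) ∧ ¬(R ∧ S)) ∨ R   (double negation)
≡ ¬P ∨ ((¬Q ∨ ¬P ∨ S) ∧ (¬R ∨ ¬S)) ∨ R   (De Morgan)
≡ ¬P ∨ (¬Q ∧ ¬R) ∨ (¬Q ∧ ¬S) ∨ (¬P ∧ ¬R) ∨ (¬P ∧ ¬S) ∨ (S ∧ ¬R) ∨ (S ∧ ¬S) ∨ R   (distribute ∧ over ∨)
≡ ¬P ∨ (¬Q ∧ ¬R) ∨ (¬Q ∧ ¬S) ∨ (S ∧ ¬R) ∨ R   (simplify)

¬P ∨ (¬Q ∧ ¬R) ∨ (¬Q ∧ ¬S) ∨ (S ∧ ¬R) ∨ R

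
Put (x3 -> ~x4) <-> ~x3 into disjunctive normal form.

(x3 & x4) | ~x3

(x3 -> ~x4) <-> ~x3
≡ ((x3 -> ~x4) -> ~x3) & (~x3 -> (x3 -> ~x4))   [eliminate <->]
≡ (~(x3 -> ~x4) | ~x3) & (~x3 -> (x3 -> ~x4))   [eliminate ->]
≡ (~(~x3 | ~x4) | ~x3) & (~x3 -> (x3 -> ~x4))   [eliminate ->]
≡ (~(~x3 | ~x4) | ~x3) & (~~x3 | (x3 -> ~x4))   [eliminate ->]
≡ (~(~x3 | ~x4) | ~x3) & (~~x3 | ~x3 | ~x4)   [eliminate ->]
≡ ((~~x3 & ~~x4) | ~x3) & (~~x3 | ~x3 | ~x4)   [De Morgan]
≡ ((x3 & ~~x4) | ~x3) & (~~x3 | ~x3 | ~x4)   [double negation]
≡ ((x3 & x4) | ~x3) & (~~x3 | ~x3 | ~x4)   [double negation]
≡ ((x3 & x4) | ~x3) & (x3 | ~x3 | ~x4)   [double negation]
≡ (x3 & x4 & x3) | (x3 & x4 & ~x3) | (x3 & x4 & ~x4) | (~x3 & x3) | (~x3 & ~x3) | (~x3 & ~x4)   [distribute & over |]
≡ (x3 & x4) | ~x3   [simplify]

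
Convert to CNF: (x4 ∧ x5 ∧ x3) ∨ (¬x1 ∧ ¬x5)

(x4 ∧ x5 ∧ x3) ∨ (¬x1 ∧ ¬x5)
= (x4 ∨ ¬x1) ∧ (x4 ∨ ¬x5) ∧ (x5 ∨ ¬x1) ∧ (x5 ∨ ¬x5) ∧ (x3 ∨ ¬x1) ∧ (x3 ∨ ¬x5)   — distribute ∨ over ∧
= (x4 ∨ ¬x1) ∧ (x4 ∨ ¬x5) ∧ (x5 ∨ ¬x1) ∧ (x3 ∨ ¬x1) ∧ (x3 ∨ ¬x5)   — simplify

(x4 ∨ ¬x1) ∧ (x4 ∨ ¬x5) ∧ (x5 ∨ ¬x1) ∧ (x3 ∨ ¬x1) ∧ (x3 ∨ ¬x5)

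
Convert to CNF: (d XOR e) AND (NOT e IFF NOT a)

(d OR e) AND (NOT d OR NOT e) AND (e OR NOT a) AND (a OR NOT e)

(d XOR e) AND (NOT e IFF NOT a)
≡ (d OR e) AND NOT (d AND e) AND (NOT e IFF NOT a)   (expand XOR)
≡ (d OR e) AND NOT (d AND e) AND (NOT e IMPLIES NOT a) AND (NOT a IMPLIES NOT e)   (eliminate IFF)
≡ (d OR e) AND NOT (d AND e) AND (NOT NOT e OR NOT a) AND (NOT a IMPLIES NOT e)   (eliminate IMPLIES)
≡ (d OR e) AND NOT (d AND e) AND (NOT NOT e OR NOT a) AND (NOT NOT a OR NOT e)   (eliminate IMPLIES)
≡ (d OR e) AND (NOT d OR NOT e) AND (NOT NOT e OR NOT a) AND (NOT NOT a OR NOT e)   (De Morgan)
≡ (d OR e) AND (NOT d OR NOT e) AND (e OR NOT a) AND (NOT NOT a OR NOT e)   (double negation)
≡ (d OR e) AND (NOT d OR NOT e) AND (e OR NOT a) AND (a OR NOT e)   (double negation)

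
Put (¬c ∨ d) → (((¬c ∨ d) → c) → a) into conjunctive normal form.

¬d ∨ ¬c ∨ a

(¬c ∨ d) → (((¬c ∨ d) → c) → a)
≡ ¬(¬c ∨ d) ∨ (((¬c ∨ d) → c) → a)   [eliminate →]
≡ ¬(¬c ∨ d) ∨ ¬((¬c ∨ d) → c) ∨ a   [eliminate →]
≡ ¬(¬c ∨ d) ∨ ¬(¬(¬c ∨ d) ∨ c) ∨ a   [eliminate →]
≡ (¬¬c ∧ ¬d) ∨ ¬(¬(¬c ∨ d) ∨ c) ∨ a   [De Morgan]
≡ (c ∧ ¬d) ∨ ¬(¬(¬c ∨ d) ∨ c) ∨ a   [double negation]
≡ (c ∧ ¬d) ∨ (¬¬(¬c ∨ d) ∧ ¬c) ∨ a   [De Morgan]
≡ (c ∧ ¬d) ∨ ((¬c ∨ d) ∧ ¬c) ∨ a   [double negation]
≡ (c ∨ ¬c ∨ d ∨ a) ∧ (c ∨ ¬c ∨ a) ∧ (¬d ∨ ¬c ∨ d ∨ a) ∧ (¬d ∨ ¬c ∨ a)   [distribute ∨ over ∧]
≡ ¬d ∨ ¬c ∨ a   [simplify]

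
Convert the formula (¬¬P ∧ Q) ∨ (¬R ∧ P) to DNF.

(P ∧ Q) ∨ (¬R ∧ P)

(¬¬P ∧ Q) ∨ (¬R ∧ P)
≡ (P ∧ Q) ∨ (¬R ∧ P)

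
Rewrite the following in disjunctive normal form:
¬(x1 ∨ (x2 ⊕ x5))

¬(x1 ∨ (x2 ⊕ x5))
⇔ ¬(x1 ∨ (x2 ∧ ¬x5) ∨ (¬x2 ∧ x5))   [expand ⊕]
⇔ ¬x1 ∧ ¬(x2 ∧ ¬x5) ∧ ¬(¬x2 ∧ x5)   [De Morgan]
⇔ ¬x1 ∧ (¬x2 ∨ ¬¬x5) ∧ ¬(¬x2 ∧ x5)   [De Morgan]
⇔ ¬x1 ∧ (¬x2 ∨ x5) ∧ ¬(¬x2 ∧ x5)   [double negation]
⇔ ¬x1 ∧ (¬x2 ∨ x5) ∧ (¬¬x2 ∨ ¬x5)   [De Morgan]
⇔ ¬x1 ∧ (¬x2 ∨ x5) ∧ (x2 ∨ ¬x5)   [double negation]
⇔ (¬x1 ∧ ¬x2 ∧ x2) ∨ (¬x1 ∧ ¬x2 ∧ ¬x5) ∨ (¬x1 ∧ x5 ∧ x2) ∨ (¬x1 ∧ x5 ∧ ¬x5)   [distribute ∧ over ∨]
⇔ (¬x1 ∧ ¬x2 ∧ ¬x5) ∨ (¬x1 ∧ x5 ∧ x2)   [simplify]

(¬x1 ∧ ¬x2 ∧ ¬x5) ∨ (¬x1 ∧ x5 ∧ x2)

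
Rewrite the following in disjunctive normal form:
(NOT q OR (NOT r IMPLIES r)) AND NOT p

(NOT q AND NOT p) OR (r AND NOT p)

(NOT q OR (NOT r IMPLIES r)) AND NOT p
⇔ (NOT q OR NOT NOT r OR r) AND NOT p   — eliminate IMPLIES
⇔ (NOT q OR r OR r) AND NOT p   — double negation
⇔ (NOT q AND NOT p) OR (r AND NOT p) OR (r AND NOT p)   — distribute AND over OR
⇔ (NOT q AND NOT p) OR (r AND NOT p)   — simplify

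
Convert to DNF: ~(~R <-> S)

~(~R <-> S)
≡ ~((~R -> S) & (S -> ~R))   [eliminate <->]
≡ ~((~~R | S) & (S -> ~R))   [eliminate ->]
≡ ~((~~R | S) & (~S | ~R))   [eliminate ->]
≡ ~(~~R | S) | ~(~S | ~R)   [De Morgan]
≡ (~~~R & ~S) | ~(~S | ~R)   [De Morgan]
≡ (~R & ~S) | ~(~S | ~R)   [double negation]
≡ (~R & ~S) | (~~S & ~~R)   [De Morgan]
≡ (~R & ~S) | (S & ~~R)   [double negation]
≡ (~R & ~S) | (S & R)   [double negation]

(~R & ~S) | (S & R)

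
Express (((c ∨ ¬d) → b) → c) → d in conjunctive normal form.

(d ∨ b) ∧ (¬c ∨ d)

(((c ∨ ¬d) → b) → c) → d
⇔ ¬(((c ∨ ¬d) → b) → c) ∨ d   — eliminate →
⇔ ¬(¬((c ∨ ¬d) → b) ∨ c) ∨ d   — eliminate →
⇔ ¬(¬(¬(c ∨ ¬d) ∨ b) ∨ c) ∨ d   — eliminate →
⇔ (¬¬(¬(c ∨ ¬d) ∨ b) ∧ ¬c) ∨ d   — De Morgan
⇔ ((¬(c ∨ ¬d) ∨ b) ∧ ¬c) ∨ d   — double negation
⇔ (((¬c ∧ ¬¬d) ∨ b) ∧ ¬c) ∨ d   — De Morgan
⇔ (((¬c ∧ d) ∨ b) ∧ ¬c) ∨ d   — double negation
⇔ (¬c ∨ b ∨ d) ∧ (d ∨ b ∨ d) ∧ (¬c ∨ d)   — distribute ∨ over ∧
⇔ (d ∨ b) ∧ (¬c ∨ d)   — simplify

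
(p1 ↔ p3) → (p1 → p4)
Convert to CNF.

(p1 ↔ p3) → (p1 → p4)
= ¬(p1 ↔ p3) ∨ (p1 → p4)   [eliminate →]
= ¬((p1 → p3) ∧ (p3 → p1)) ∨ (p1 → p4)   [eliminate ↔]
= ¬((¬p1 ∨ p3) ∧ (p3 → p1)) ∨ (p1 → p4)   [eliminate →]
= ¬((¬p1 ∨ p3) ∧ (¬p3 ∨ p1)) ∨ (p1 → p4)   [eliminate →]
= ¬((¬p1 ∨ p3) ∧ (¬p3 ∨ p1)) ∨ ¬p1 ∨ p4   [eliminate →]
= ¬(¬p1 ∨ p3) ∨ ¬(¬p3 ∨ p1) ∨ ¬p1 ∨ p4   [De Morgan]
= (¬¬p1 ∧ ¬p3) ∨ ¬(¬p3 ∨ p1) ∨ ¬p1 ∨ p4   [De Morgan]
= (p1 ∧ ¬p3) ∨ ¬(¬p3 ∨ p1) ∨ ¬p1 ∨ p4   [double negation]
= (p1 ∧ ¬p3) ∨ (¬¬p3 ∧ ¬p1) ∨ ¬p1 ∨ p4   [De Morgan]
= (p1 ∧ ¬p3) ∨ (p3 ∧ ¬p1) ∨ ¬p1 ∨ p4   [double negation]
= (p1 ∨ p3 ∨ ¬p1 ∨ p4) ∧ (p1 ∨ ¬p1 ∨ ¬p1 ∨ p4) ∧ (¬p3 ∨ p3 ∨ ¬p1 ∨ p4) ∧ (¬p3 ∨ ¬p1 ∨ ¬p1 ∨ p4)   [distribute ∨ over ∧]
= ¬p3 ∨ ¬p1 ∨ p4   [simplify]

¬p3 ∨ ¬p1 ∨ p4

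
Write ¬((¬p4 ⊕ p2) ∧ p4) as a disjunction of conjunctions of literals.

¬((¬p4 ⊕ p2) ∧ p4)
⇔ ¬(((¬p4 ∧ ¬p2) ∨ (¬¬p4 ∧ p2)) ∧ p4)
⇔ ¬((¬p4 ∧ ¬p2) ∨ (¬¬p4 ∧ p2)) ∨ ¬p4
⇔ (¬(¬p4 ∧ ¬p2) ∧ ¬(¬¬p4 ∧ p2)) ∨ ¬p4
⇔ ((¬¬p4 ∨ ¬¬p2) ∧ ¬(¬¬p4 ∧ p2)) ∨ ¬p4
⇔ ((p4 ∨ ¬¬p2) ∧ ¬(¬¬p4 ∧ p2)) ∨ ¬p4
⇔ ((p4 ∨ p2) ∧ ¬(¬¬p4 ∧ p2)) ∨ ¬p4
⇔ ((p4 ∨ p2) ∧ (¬¬¬p4 ∨ ¬p2)) ∨ ¬p4
⇔ ((p4 ∨ p2) ∧ (¬p4 ∨ ¬p2)) ∨ ¬p4
⇔ (p4 ∧ ¬p4) ∨ (p4 ∧ ¬p2) ∨ (p2 ∧ ¬p4) ∨ (p2 ∧ ¬p2) ∨ ¬p4
⇔ (p4 ∧ ¬p2) ∨ ¬p4

(p4 ∧ ¬p2) ∨ ¬p4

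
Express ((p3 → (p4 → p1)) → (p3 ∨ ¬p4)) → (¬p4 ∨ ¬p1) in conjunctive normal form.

((p3 → (p4 → p1)) → (p3 ∨ ¬p4)) → (¬p4 ∨ ¬p1)
≡ ¬((p3 → (p4 → p1)) → (p3 ∨ ¬p4)) ∨ ¬p4 ∨ ¬p1   — eliminate →
≡ ¬(¬(p3 → (p4 → p1)) ∨ p3 ∨ ¬p4) ∨ ¬p4 ∨ ¬p1   — eliminate →
≡ ¬(¬(¬p3 ∨ (p4 → p1)) ∨ p3 ∨ ¬p4) ∨ ¬p4 ∨ ¬p1   — eliminate →
≡ ¬(¬(¬p3 ∨ ¬p4 ∨ p1) ∨ p3 ∨ ¬p4) ∨ ¬p4 ∨ ¬p1   — eliminate →
≡ (¬¬(¬p3 ∨ ¬p4 ∨ p1) ∧ ¬p3 ∧ ¬¬p4) ∨ ¬p4 ∨ ¬p1   — De Morgan
≡ ((¬p3 ∨ ¬p4 ∨ p1) ∧ ¬p3 ∧ ¬¬p4) ∨ ¬p4 ∨ ¬p1   — double negation
≡ ((¬p3 ∨ ¬p4 ∨ p1) ∧ ¬p3 ∧ p4) ∨ ¬p4 ∨ ¬p1   — double negation
≡ (¬p3 ∨ ¬p4 ∨ p1 ∨ ¬p4 ∨ ¬p1) ∧ (¬p3 ∨ ¬p4 ∨ ¬p1) ∧ (p4 ∨ ¬p4 ∨ ¬p1)   — distribute ∨ over ∧
≡ ¬p3 ∨ ¬p4 ∨ ¬p1   — simplify

¬p3 ∨ ¬p4 ∨ ¬p1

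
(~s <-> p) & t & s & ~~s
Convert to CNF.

(~s <-> p) & t & s & ~~s
≡ (~s -> p) & (p -> ~s) & t & s & ~~s   — eliminate <->
≡ (~~s | p) & (p -> ~s) & t & s & ~~s   — eliminate ->
≡ (~~s | p) & (~p | ~s) & t & s & ~~s   — eliminate ->
≡ (s | p) & (~p | ~s) & t & s & ~~s   — double negation
≡ (s | p) & (~p | ~s) & t & s & s   — double negation
≡ (~p | ~s) & t & s   — simplify

(~p | ~s) & t & s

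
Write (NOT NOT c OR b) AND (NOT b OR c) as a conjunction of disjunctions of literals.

(NOT NOT c OR b) AND (NOT b OR c)
= (c OR b) AND (NOT b OR c)   [double negation]

(c OR b) AND (NOT b OR c)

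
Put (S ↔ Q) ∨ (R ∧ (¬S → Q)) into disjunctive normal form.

(¬S ∧ ¬Q) ∨ (Q ∧ S) ∨ (R ∧ S) ∨ (R ∧ Q)

(S ↔ Q) ∨ (R ∧ (¬S → Q))
⇔ ((S → Q) ∧ (Q → S)) ∨ (R ∧ (¬S → Q))   — eliminate ↔
⇔ ((¬S ∨ Q) ∧ (Q → S)) ∨ (R ∧ (¬S → Q))   — eliminate →
⇔ ((¬S ∨ Q) ∧ (¬Q ∨ S)) ∨ (R ∧ (¬S → Q))   — eliminate →
⇔ ((¬S ∨ Q) ∧ (¬Q ∨ S)) ∨ (R ∧ (¬¬S ∨ Q))   — eliminate →
⇔ ((¬S ∨ Q) ∧ (¬Q ∨ S)) ∨ (R ∧ (S ∨ Q))   — double negation
⇔ (¬S ∧ ¬Q) ∨ (¬S ∧ S) ∨ (Q ∧ ¬Q) ∨ (Q ∧ S) ∨ (R ∧ S) ∨ (R ∧ Q)   — distribute ∧ over ∨
⇔ (¬S ∧ ¬Q) ∨ (Q ∧ S) ∨ (R ∧ S) ∨ (R ∧ Q)   — simplify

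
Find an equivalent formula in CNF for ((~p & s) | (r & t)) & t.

((~p & s) | (r & t)) & t
= (~p | r) & (~p | t) & (s | r) & (s | t) & t   [distribute | over &]
= (~p | r) & (s | r) & t   [simplify]

(~p | r) & (s | r) & t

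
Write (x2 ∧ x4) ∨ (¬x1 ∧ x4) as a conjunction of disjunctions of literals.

(x2 ∨ ¬x1) ∧ x4

(x2 ∧ x4) ∨ (¬x1 ∧ x4)
⇔ (x2 ∨ ¬x1) ∧ (x2 ∨ x4) ∧ (x4 ∨ ¬x1) ∧ (x4 ∨ x4)   — distribute ∨ over ∧
⇔ (x2 ∨ ¬x1) ∧ x4   — simplify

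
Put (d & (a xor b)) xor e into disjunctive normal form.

(d & (a xor b)) xor e
= (d & (a xor b) & ~e) | (~(d & (a xor b)) & e)   [expand xor]
= (d & ((a & ~b) | (~a & b)) & ~e) | (~(d & (a xor b)) & e)   [expand xor]
= (d & ((a & ~b) | (~a & b)) & ~e) | (~(d & ((a & ~b) | (~a & b))) & e)   [expand xor]
= (d & ((a & ~b) | (~a & b)) & ~e) | ((~d | ~((a & ~b) | (~a & b))) & e)   [De Morgan]
= (d & ((a & ~b) | (~a & b)) & ~e) | ((~d | (~(a & ~b) & ~(~a & b))) & e)   [De Morgan]
= (d & ((a & ~b) | (~a & b)) & ~e) | ((~d | ((~a | ~~b) & ~(~a & b))) & e)   [De Morgan]
= (d & ((a & ~b) | (~a & b)) & ~e) | ((~d | ((~a | b) & ~(~a & b))) & e)   [double negation]
= (d & ((a & ~b) | (~a & b)) & ~e) | ((~d | ((~a | b) & (~~a | ~b))) & e)   [De Morgan]
= (d & ((a & ~b) | (~a & b)) & ~e) | ((~d | ((~a | b) & (a | ~b))) & e)   [double negation]
= (d & a & ~b & ~e) | (d & ~a & b & ~e) | (~d & e) | (~a & a & e) | (~a & ~b & e) | (b & a & e) | (b & ~b & e)   [distribute & over |]
= (d & a & ~b & ~e) | (d & ~a & b & ~e) | (~d & e) | (~a & ~b & e) | (b & a & e)   [simplify]

(d & a & ~b & ~e) | (d & ~a & b & ~e) | (~d & e) | (~a & ~b & e) | (b & a & e)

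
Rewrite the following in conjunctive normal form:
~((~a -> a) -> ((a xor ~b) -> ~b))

~((~a -> a) -> ((a xor ~b) -> ~b))
= ~(~(~a -> a) | ((a xor ~b) -> ~b))   [eliminate ->]
= ~(~(~~a | a) | ((a xor ~b) -> ~b))   [eliminate ->]
= ~(~(~~a | a) | ~(a xor ~b) | ~b)   [eliminate ->]
= ~(~(~~a | a) | ~((a | ~b) & ~(a & ~b)) | ~b)   [expand xor]
= ~~(~~a | a) & ~~((a | ~b) & ~(a & ~b)) & ~~b   [De Morgan]
= (~~a | a) & ~~((a | ~b) & ~(a & ~b)) & ~~b   [double negation]
= (a | a) & ~~((a | ~b) & ~(a & ~b)) & ~~b   [double negation]
= (a | a) & (a | ~b) & ~(a & ~b) & ~~b   [double negation]
= (a | a) & (a | ~b) & (~a | ~~b) & ~~b   [De Morgan]
= (a | a) & (a | ~b) & (~a | b) & ~~b   [double negation]
= (a | a) & (a | ~b) & (~a | b) & b   [double negation]
= a & b   [simplify]

a & b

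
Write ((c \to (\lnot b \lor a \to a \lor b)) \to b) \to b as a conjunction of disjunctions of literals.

\lnot c \lor b \lor a

((c \to (\lnot b \lor a \to a \lor b)) \to b) \to b
= \lnot ((c \to (\lnot b \lor a \to a \lor b)) \to b) \lor b   (eliminate \to)
= \lnot (\lnot (c \to (\lnot b \lor a \to a \lor b)) \lor b) \lor b   (eliminate \to)
= \lnot (\lnot (\lnot c \lor (\lnot b \lor a \to a \lor b)) \lor b) \lor b   (eliminate \to)
= \lnot (\lnot (\lnot c \lor \lnot (\lnot b \lor a) \lor a \lor b) \lor b) \lor b   (eliminate \to)
= \lnot \lnot (\lnot c \lor \lnot (\lnot b \lor a) \lor a \lor b) \land \lnot b \lor b   (De Morgan)
= (\lnot c \lor \lnot (\lnot b \lor a) \lor a \lor b) \land \lnot b \lor b   (double negation)
= (\lnot c \lor \lnot \lnot b \land \lnot a \lor a \lor b) \land \lnot b \lor b   (De Morgan)
= (\lnot c \lor b \land \lnot a \lor a \lor b) \land \lnot b \lor b   (double negation)
= (\lnot c \lor b \lor a \lor b \lor b) \land (\lnot c \lor \lnot a \lor a \lor b \lor b) \land (\lnot b \lor b)   (distribute \lor over \land)
= \lnot c \lor b \lor a   (simplify)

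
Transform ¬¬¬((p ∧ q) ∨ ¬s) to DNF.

¬¬¬((p ∧ q) ∨ ¬s)
≡ ¬((p ∧ q) ∨ ¬s)
≡ ¬(p ∧ q) ∧ ¬¬s
≡ (¬p ∨ ¬q) ∧ ¬¬s
≡ (¬p ∨ ¬q) ∧ s
≡ (¬p ∧ s) ∨ (¬q ∧ s)

(¬p ∧ s) ∨ (¬q ∧ s)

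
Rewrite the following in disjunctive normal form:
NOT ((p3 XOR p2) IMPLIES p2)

NOT ((p3 XOR p2) IMPLIES p2)
≡ NOT (NOT (p3 XOR p2) OR p2)   [eliminate IMPLIES]
≡ NOT (NOT ((p3 AND NOT p2) OR (NOT p3 AND p2)) OR p2)   [expand XOR]
≡ NOT NOT ((p3 AND NOT p2) OR (NOT p3 AND p2)) AND NOT p2   [De Morgan]
≡ ((p3 AND NOT p2) OR (NOT p3 AND p2)) AND NOT p2   [double negation]
≡ (p3 AND NOT p2 AND NOT p2) OR (NOT p3 AND p2 AND NOT p2)   [distribute AND over OR]
≡ p3 AND NOT p2   [simplify]

p3 AND NOT p2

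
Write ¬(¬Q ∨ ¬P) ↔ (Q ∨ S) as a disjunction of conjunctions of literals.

¬(¬Q ∨ ¬P) ↔ (Q ∨ S)
≡ (¬(¬Q ∨ ¬P) → (Q ∨ S)) ∧ ((Q ∨ S) → ¬(¬Q ∨ ¬P))   [eliminate ↔]
≡ (¬¬(¬Q ∨ ¬P) ∨ Q ∨ S) ∧ ((Q ∨ S) → ¬(¬Q ∨ ¬P))   [eliminate →]
≡ (¬¬(¬Q ∨ ¬P) ∨ Q ∨ S) ∧ (¬(Q ∨ S) ∨ ¬(¬Q ∨ ¬P))   [eliminate →]
≡ (¬Q ∨ ¬P ∨ Q ∨ S) ∧ (¬(Q ∨ S) ∨ ¬(¬Q ∨ ¬P))   [double negation]
≡ (¬Q ∨ ¬P ∨ Q ∨ S) ∧ ((¬Q ∧ ¬S) ∨ ¬(¬Q ∨ ¬P))   [De Morgan]
≡ (¬Q ∨ ¬P ∨ Q ∨ S) ∧ ((¬Q ∧ ¬S) ∨ (¬¬Q ∧ ¬¬P))   [De Morgan]
≡ (¬Q ∨ ¬P ∨ Q ∨ S) ∧ ((¬Q ∧ ¬S) ∨ (Q ∧ ¬¬P))   [double negation]
≡ (¬Q ∨ ¬P ∨ Q ∨ S) ∧ ((¬Q ∧ ¬S) ∨ (Q ∧ P))   [double negation]
≡ (¬Q ∧ ¬Q ∧ ¬S) ∨ (¬Q ∧ Q ∧ P) ∨ (¬P ∧ ¬Q ∧ ¬S) ∨ (¬P ∧ Q ∧ P) ∨ (Q ∧ ¬Q ∧ ¬S) ∨ (Q ∧ Q ∧ P) ∨ (S ∧ ¬Q ∧ ¬S) ∨ (S ∧ Q ∧ P)   [distribute ∧ over ∨]
≡ (¬Q ∧ ¬S) ∨ (Q ∧ P)   [simplify]

(¬Q ∧ ¬S) ∨ (Q ∧ P)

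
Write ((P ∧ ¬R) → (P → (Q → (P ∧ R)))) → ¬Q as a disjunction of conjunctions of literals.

(P ∧ ¬R ∧ Q) ∨ ¬Q

((P ∧ ¬R) → (P → (Q → (P ∧ R)))) → ¬Q
≡ ¬((P ∧ ¬R) → (P → (Q → (P ∧ R)))) ∨ ¬Q   [eliminate →]
≡ ¬(¬(P ∧ ¬R) ∨ (P → (Q → (P ∧ R)))) ∨ ¬Q   [eliminate →]
≡ ¬(¬(P ∧ ¬R) ∨ ¬P ∨ (Q → (P ∧ R))) ∨ ¬Q   [eliminate →]
≡ ¬(¬(P ∧ ¬R) ∨ ¬P ∨ ¬Q ∨ (P ∧ R)) ∨ ¬Q   [eliminate →]
≡ (¬¬(P ∧ ¬R) ∧ ¬¬P ∧ ¬¬Q ∧ ¬(P ∧ R)) ∨ ¬Q   [De Morgan]
≡ (P ∧ ¬R ∧ ¬¬P ∧ ¬¬Q ∧ ¬(P ∧ R)) ∨ ¬Q   [double negation]
≡ (P ∧ ¬R ∧ P ∧ ¬¬Q ∧ ¬(P ∧ R)) ∨ ¬Q   [double negation]
≡ (P ∧ ¬R ∧ P ∧ Q ∧ ¬(P ∧ R)) ∨ ¬Q   [double negation]
≡ (P ∧ ¬R ∧ P ∧ Q ∧ (¬P ∨ ¬R)) ∨ ¬Q   [De Morgan]
≡ (P ∧ ¬R ∧ P ∧ Q ∧ ¬P) ∨ (P ∧ ¬R ∧ P ∧ Q ∧ ¬R) ∨ ¬Q   [distribute ∧ over ∨]
≡ (P ∧ ¬R ∧ Q) ∨ ¬Q   [simplify]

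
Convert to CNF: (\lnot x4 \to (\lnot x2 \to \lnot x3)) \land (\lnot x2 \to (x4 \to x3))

(x4 \lor x2 \lor \lnot x3) \land (x2 \lor \lnot x4 \lor x3)

(\lnot x4 \to (\lnot x2 \to \lnot x3)) \land (\lnot x2 \to (x4 \to x3))
≡ (\lnot \lnot x4 \lor (\lnot x2 \to \lnot x3)) \land (\lnot x2 \to (x4 \to x3))
≡ (\lnot \lnot x4 \lor \lnot \lnot x2 \lor \lnot x3) \land (\lnot x2 \to (x4 \to x3))
≡ (\lnot \lnot x4 \lor \lnot \lnot x2 \lor \lnot x3) \land (\lnot \lnot x2 \lor (x4 \to x3))
≡ (\lnot \lnot x4 \lor \lnot \lnot x2 \lor \lnot x3) \land (\lnot \lnot x2 \lor \lnot x4 \lor x3)
≡ (x4 \lor \lnot \lnot x2 \lor \lnot x3) \land (\lnot \lnot x2 \lor \lnot x4 \lor x3)
≡ (x4 \lor x2 \lor \lnot x3) \land (\lnot \lnot x2 \lor \lnot x4 \lor x3)
≡ (x4 \lor x2 \lor \lnot x3) \land (x2 \lor \lnot x4 \lor x3)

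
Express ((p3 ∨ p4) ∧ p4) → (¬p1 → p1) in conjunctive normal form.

¬p4 ∨ p1

((p3 ∨ p4) ∧ p4) → (¬p1 → p1)
≡ ¬((p3 ∨ p4) ∧ p4) ∨ (¬p1 → p1)   [eliminate →]
≡ ¬((p3 ∨ p4) ∧ p4) ∨ ¬¬p1 ∨ p1   [eliminate →]
≡ ¬(p3 ∨ p4) ∨ ¬p4 ∨ ¬¬p1 ∨ p1   [De Morgan]
≡ (¬p3 ∧ ¬p4) ∨ ¬p4 ∨ ¬¬p1 ∨ p1   [De Morgan]
≡ (¬p3 ∧ ¬p4) ∨ ¬p4 ∨ p1 ∨ p1   [double negation]
≡ (¬p3 ∨ ¬p4 ∨ p1 ∨ p1) ∧ (¬p4 ∨ ¬p4 ∨ p1 ∨ p1)   [distribute ∨ over ∧]
≡ ¬p4 ∨ p1   [simplify]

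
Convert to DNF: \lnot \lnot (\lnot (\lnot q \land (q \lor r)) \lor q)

q \lor (\lnot q \land \lnot r)

\lnot \lnot (\lnot (\lnot q \land (q \lor r)) \lor q)
= \lnot (\lnot q \land (q \lor r)) \lor q   [double negation]
= \lnot \lnot q \lor \lnot (q \lor r) \lor q   [De Morgan]
= q \lor \lnot (q \lor r) \lor q   [double negation]
= q \lor (\lnot q \land \lnot r) \lor q   [De Morgan]
= q \lor (\lnot q \land \lnot r)   [simplify]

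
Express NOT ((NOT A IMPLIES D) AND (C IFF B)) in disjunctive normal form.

NOT ((NOT A IMPLIES D) AND (C IFF B))
= NOT ((NOT NOT A OR D) AND (C IFF B))   [eliminate IMPLIES]
= NOT ((NOT NOT A OR D) AND (C IMPLIES B) AND (B IMPLIES C))   [eliminate IFF]
= NOT ((NOT NOT A OR D) AND (NOT C OR B) AND (B IMPLIES C))   [eliminate IMPLIES]
= NOT ((NOT NOT A OR D) AND (NOT C OR B) AND (NOT B OR C))   [eliminate IMPLIES]
= NOT (NOT NOT A OR D) OR NOT (NOT C OR B) OR NOT (NOT B OR C)   [De Morgan]
= (NOT NOT NOT A AND NOT D) OR NOT (NOT C OR B) OR NOT (NOT B OR C)   [De Morgan]
= (NOT A AND NOT D) OR NOT (NOT C OR B) OR NOT (NOT B OR C)   [double negation]
= (NOT A AND NOT D) OR (NOT NOT C AND NOT B) OR NOT (NOT B OR C)   [De Morgan]
= (NOT A AND NOT D) OR (C AND NOT B) OR NOT (NOT B OR C)   [double negation]
= (NOT A AND NOT D) OR (C AND NOT B) OR (NOT NOT B AND NOT C)   [De Morgan]
= (NOT A AND NOT D) OR (C AND NOT B) OR (B AND NOT C)   [double negation]

(NOT A AND NOT D) OR (C AND NOT B) OR (B AND NOT C)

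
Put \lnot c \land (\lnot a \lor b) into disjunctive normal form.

(\lnot c \land \lnot a) \lor (\lnot c \land b)

\lnot c \land (\lnot a \lor b)
≡ (\lnot c \land \lnot a) \lor (\lnot c \land b)   [distribute \land over \lor]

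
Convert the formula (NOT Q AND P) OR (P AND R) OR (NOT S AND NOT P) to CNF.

(NOT Q AND P) OR (P AND R) OR (NOT S AND NOT P)
≡ (NOT Q OR P OR NOT S) AND (NOT Q OR P OR NOT P) AND (NOT Q OR R OR NOT S) AND (NOT Q OR R OR NOT P) AND (P OR P OR NOT S) AND (P OR P OR NOT P) AND (P OR R OR NOT S) AND (P OR R OR NOT P)
≡ (NOT Q OR R OR NOT S) AND (NOT Q OR R OR NOT P) AND (P OR NOT S)

(NOT Q OR R OR NOT S) AND (NOT Q OR R OR NOT P) AND (P OR NOT S)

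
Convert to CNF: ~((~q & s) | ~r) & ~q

(q | ~s) & r & ~q

~((~q & s) | ~r) & ~q
= ~(~q & s) & ~~r & ~q
= (~~q | ~s) & ~~r & ~q
= (q | ~s) & ~~r & ~q
= (q | ~s) & r & ~q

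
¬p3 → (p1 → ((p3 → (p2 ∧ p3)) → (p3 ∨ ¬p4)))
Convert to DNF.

¬p3 → (p1 → ((p3 → (p2 ∧ p3)) → (p3 ∨ ¬p4)))
⇔ ¬¬p3 ∨ (p1 → ((p3 → (p2 ∧ p3)) → (p3 ∨ ¬p4)))   — eliminate →
⇔ ¬¬p3 ∨ ¬p1 ∨ ((p3 → (p2 ∧ p3)) → (p3 ∨ ¬p4))   — eliminate →
⇔ ¬¬p3 ∨ ¬p1 ∨ ¬(p3 → (p2 ∧ p3)) ∨ p3 ∨ ¬p4   — eliminate →
⇔ ¬¬p3 ∨ ¬p1 ∨ ¬(¬p3 ∨ (p2 ∧ p3)) ∨ p3 ∨ ¬p4   — eliminate →
⇔ p3 ∨ ¬p1 ∨ ¬(¬p3 ∨ (p2 ∧ p3)) ∨ p3 ∨ ¬p4   — double negation
⇔ p3 ∨ ¬p1 ∨ (¬¬p3 ∧ ¬(p2 ∧ p3)) ∨ p3 ∨ ¬p4   — De Morgan
⇔ p3 ∨ ¬p1 ∨ (p3 ∧ ¬(p2 ∧ p3)) ∨ p3 ∨ ¬p4   — double negation
⇔ p3 ∨ ¬p1 ∨ (p3 ∧ (¬p2 ∨ ¬p3)) ∨ p3 ∨ ¬p4   — De Morgan
⇔ p3 ∨ ¬p1 ∨ (p3 ∧ ¬p2) ∨ (p3 ∧ ¬p3) ∨ p3 ∨ ¬p4   — distribute ∧ over ∨
⇔ p3 ∨ ¬p1 ∨ ¬p4   — simplify

p3 ∨ ¬p1 ∨ ¬p4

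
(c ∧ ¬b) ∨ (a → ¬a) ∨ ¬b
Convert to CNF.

¬b ∨ ¬a

(c ∧ ¬b) ∨ (a → ¬a) ∨ ¬b
≡ (c ∧ ¬b) ∨ ¬a ∨ ¬a ∨ ¬b
≡ (c ∨ ¬a ∨ ¬a ∨ ¬b) ∧ (¬b ∨ ¬a ∨ ¬a ∨ ¬b)
≡ ¬b ∨ ¬a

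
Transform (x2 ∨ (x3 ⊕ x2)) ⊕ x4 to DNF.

(x2 ∨ (x3 ⊕ x2)) ⊕ x4
= ((x2 ∨ (x3 ⊕ x2)) ∧ ¬x4) ∨ (¬(x2 ∨ (x3 ⊕ x2)) ∧ x4)
= ((x2 ∨ (x3 ∧ ¬x2) ∨ (¬x3 ∧ x2)) ∧ ¬x4) ∨ (¬(x2 ∨ (x3 ⊕ x2)) ∧ x4)
= ((x2 ∨ (x3 ∧ ¬x2) ∨ (¬x3 ∧ x2)) ∧ ¬x4) ∨ (¬(x2 ∨ (x3 ∧ ¬x2) ∨ (¬x3 ∧ x2)) ∧ x4)
= ((x2 ∨ (x3 ∧ ¬x2) ∨ (¬x3 ∧ x2)) ∧ ¬x4) ∨ (¬x2 ∧ ¬(x3 ∧ ¬x2) ∧ ¬(¬x3 ∧ x2) ∧ x4)
= ((x2 ∨ (x3 ∧ ¬x2) ∨ (¬x3 ∧ x2)) ∧ ¬x4) ∨ (¬x2 ∧ (¬x3 ∨ ¬¬x2) ∧ ¬(¬x3 ∧ x2) ∧ x4)
= ((x2 ∨ (x3 ∧ ¬x2) ∨ (¬x3 ∧ x2)) ∧ ¬x4) ∨ (¬x2 ∧ (¬x3 ∨ x2) ∧ ¬(¬x3 ∧ x2) ∧ x4)
= ((x2 ∨ (x3 ∧ ¬x2) ∨ (¬x3 ∧ x2)) ∧ ¬x4) ∨ (¬x2 ∧ (¬x3 ∨ x2) ∧ (¬¬x3 ∨ ¬x2) ∧ x4)
= ((x2 ∨ (x3 ∧ ¬x2) ∨ (¬x3 ∧ x2)) ∧ ¬x4) ∨ (¬x2 ∧ (¬x3 ∨ x2) ∧ (x3 ∨ ¬x2) ∧ x4)
= (x2 ∧ ¬x4) ∨ (x3 ∧ ¬x2 ∧ ¬x4) ∨ (¬x3 ∧ x2 ∧ ¬x4) ∨ (¬x2 ∧ ¬x3 ∧ x3 ∧ x4) ∨ (¬x2 ∧ ¬x3 ∧ ¬x2 ∧ x4) ∨ (¬x2 ∧ x2 ∧ x3 ∧ x4) ∨ (¬x2 ∧ x2 ∧ ¬x2 ∧ x4)
= (x2 ∧ ¬x4) ∨ (x3 ∧ ¬x2 ∧ ¬x4) ∨ (¬x2 ∧ ¬x3 ∧ x4)

(x2 ∧ ¬x4) ∨ (x3 ∧ ¬x2 ∧ ¬x4) ∨ (¬x2 ∧ ¬x3 ∧ x4)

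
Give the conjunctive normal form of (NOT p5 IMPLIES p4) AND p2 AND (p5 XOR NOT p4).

(p5 OR p4) AND p2 AND (p5 OR NOT p4) AND (NOT p5 OR p4)

(NOT p5 IMPLIES p4) AND p2 AND (p5 XOR NOT p4)
⇔ (NOT NOT p5 OR p4) AND p2 AND (p5 XOR NOT p4)
⇔ (NOT NOT p5 OR p4) AND p2 AND (p5 OR NOT p4) AND NOT (p5 AND NOT p4)
⇔ (p5 OR p4) AND p2 AND (p5 OR NOT p4) AND NOT (p5 AND NOT p4)
⇔ (p5 OR p4) AND p2 AND (p5 OR NOT p4) AND (NOT p5 OR NOT NOT p4)
⇔ (p5 OR p4) AND p2 AND (p5 OR NOT p4) AND (NOT p5 OR p4)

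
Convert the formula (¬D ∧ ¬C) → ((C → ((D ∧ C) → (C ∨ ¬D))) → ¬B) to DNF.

D ∨ C ∨ ¬B

(¬D ∧ ¬C) → ((C → ((D ∧ C) → (C ∨ ¬D))) → ¬B)
≡ ¬(¬D ∧ ¬C) ∨ ((C → ((D ∧ C) → (C ∨ ¬D))) → ¬B)   [eliminate →]
≡ ¬(¬D ∧ ¬C) ∨ ¬(C → ((D ∧ C) → (C ∨ ¬D))) ∨ ¬B   [eliminate →]
≡ ¬(¬D ∧ ¬C) ∨ ¬(¬C ∨ ((D ∧ C) → (C ∨ ¬D))) ∨ ¬B   [eliminate →]
≡ ¬(¬D ∧ ¬C) ∨ ¬(¬C ∨ ¬(D ∧ C) ∨ C ∨ ¬D) ∨ ¬B   [eliminate →]
≡ ¬¬D ∨ ¬¬C ∨ ¬(¬C ∨ ¬(D ∧ C) ∨ C ∨ ¬D) ∨ ¬B   [De Morgan]
≡ D ∨ ¬¬C ∨ ¬(¬C ∨ ¬(D ∧ C) ∨ C ∨ ¬D) ∨ ¬B   [double negation]
≡ D ∨ C ∨ ¬(¬C ∨ ¬(D ∧ C) ∨ C ∨ ¬D) ∨ ¬B   [double negation]
≡ D ∨ C ∨ (¬¬C ∧ ¬¬(D ∧ C) ∧ ¬C ∧ ¬¬D) ∨ ¬B   [De Morgan]
≡ D ∨ C ∨ (C ∧ ¬¬(D ∧ C) ∧ ¬C ∧ ¬¬D) ∨ ¬B   [double negation]
≡ D ∨ C ∨ (C ∧ D ∧ C ∧ ¬C ∧ ¬¬D) ∨ ¬B   [double negation]
≡ D ∨ C ∨ (C ∧ D ∧ C ∧ ¬C ∧ D) ∨ ¬B   [double negation]
≡ D ∨ C ∨ ¬B   [simplify]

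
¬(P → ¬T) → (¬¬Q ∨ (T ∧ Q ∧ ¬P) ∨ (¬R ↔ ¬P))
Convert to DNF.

¬P ∨ ¬T ∨ Q ∨ (R ∧ P)

¬(P → ¬T) → (¬¬Q ∨ (T ∧ Q ∧ ¬P) ∨ (¬R ↔ ¬P))
≡ ¬¬(P → ¬T) ∨ ¬¬Q ∨ (T ∧ Q ∧ ¬P) ∨ (¬R ↔ ¬P)   [eliminate →]
≡ ¬¬(¬P ∨ ¬T) ∨ ¬¬Q ∨ (T ∧ Q ∧ ¬P) ∨ (¬R ↔ ¬P)   [eliminate →]
≡ ¬¬(¬P ∨ ¬T) ∨ ¬¬Q ∨ (T ∧ Q ∧ ¬P) ∨ ((¬R → ¬P) ∧ (¬P → ¬R))   [eliminate ↔]
≡ ¬¬(¬P ∨ ¬T) ∨ ¬¬Q ∨ (T ∧ Q ∧ ¬P) ∨ ((¬¬R ∨ ¬P) ∧ (¬P → ¬R))   [eliminate →]
≡ ¬¬(¬P ∨ ¬T) ∨ ¬¬Q ∨ (T ∧ Q ∧ ¬P) ∨ ((¬¬R ∨ ¬P) ∧ (¬¬P ∨ ¬R))   [eliminate →]
≡ ¬P ∨ ¬T ∨ ¬¬Q ∨ (T ∧ Q ∧ ¬P) ∨ ((¬¬R ∨ ¬P) ∧ (¬¬P ∨ ¬R))   [double negation]
≡ ¬P ∨ ¬T ∨ Q ∨ (T ∧ Q ∧ ¬P) ∨ ((¬¬R ∨ ¬P) ∧ (¬¬P ∨ ¬R))   [double negation]
≡ ¬P ∨ ¬T ∨ Q ∨ (T ∧ Q ∧ ¬P) ∨ ((R ∨ ¬P) ∧ (¬¬P ∨ ¬R))   [double negation]
≡ ¬P ∨ ¬T ∨ Q ∨ (T ∧ Q ∧ ¬P) ∨ ((R ∨ ¬P) ∧ (P ∨ ¬R))   [double negation]
≡ ¬P ∨ ¬T ∨ Q ∨ (T ∧ Q ∧ ¬P) ∨ (R ∧ P) ∨ (R ∧ ¬R) ∨ (¬P ∧ P) ∨ (¬P ∧ ¬R)   [distribute ∧ over ∨]
≡ ¬P ∨ ¬T ∨ Q ∨ (R ∧ P)   [simplify]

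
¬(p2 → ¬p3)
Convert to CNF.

p2 ∧ p3

¬(p2 → ¬p3)
= ¬(¬p2 ∨ ¬p3)   — eliminate →
= ¬¬p2 ∧ ¬¬p3   — De Morgan
= p2 ∧ ¬¬p3   — double negation
= p2 ∧ p3   — double negation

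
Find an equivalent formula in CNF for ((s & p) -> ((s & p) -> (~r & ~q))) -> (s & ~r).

s & (p | ~r)

((s & p) -> ((s & p) -> (~r & ~q))) -> (s & ~r)
≡ ~((s & p) -> ((s & p) -> (~r & ~q))) | (s & ~r)
≡ ~(~(s & p) | ((s & p) -> (~r & ~q))) | (s & ~r)
≡ ~(~(s & p) | ~(s & p) | (~r & ~q)) | (s & ~r)
≡ (~~(s & p) & ~~(s & p) & ~(~r & ~q)) | (s & ~r)
≡ (s & p & ~~(s & p) & ~(~r & ~q)) | (s & ~r)
≡ (s & p & s & p & ~(~r & ~q)) | (s & ~r)
≡ (s & p & s & p & (~~r | ~~q)) | (s & ~r)
≡ (s & p & s & p & (r | ~~q)) | (s & ~r)
≡ (s & p & s & p & (r | q)) | (s & ~r)
≡ (s | s) & (s | ~r) & (p | s) & (p | ~r) & (s | s) & (s | ~r) & (p | s) & (p | ~r) & (r | q | s) & (r | q | ~r)
≡ s & (p | ~r)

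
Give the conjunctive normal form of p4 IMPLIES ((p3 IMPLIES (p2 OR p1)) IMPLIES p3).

NOT p4 OR p3

p4 IMPLIES ((p3 IMPLIES (p2 OR p1)) IMPLIES p3)
⇔ NOT p4 OR ((p3 IMPLIES (p2 OR p1)) IMPLIES p3)   [eliminate IMPLIES]
⇔ NOT p4 OR NOT (p3 IMPLIES (p2 OR p1)) OR p3   [eliminate IMPLIES]
⇔ NOT p4 OR NOT (NOT p3 OR p2 OR p1) OR p3   [eliminate IMPLIES]
⇔ NOT p4 OR (NOT NOT p3 AND NOT p2 AND NOT p1) OR p3   [De Morgan]
⇔ NOT p4 OR (p3 AND NOT p2 AND NOT p1) OR p3   [double negation]
⇔ (NOT p4 OR p3 OR p3) AND (NOT p4 OR NOT p2 OR p3) AND (NOT p4 OR NOT p1 OR p3)   [distribute OR over AND]
⇔ NOT p4 OR p3   [simplify]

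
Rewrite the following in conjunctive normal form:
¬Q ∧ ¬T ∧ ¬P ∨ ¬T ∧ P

(¬Q ∨ P) ∧ ¬T

¬Q ∧ ¬T ∧ ¬P ∨ ¬T ∧ P
⇔ (¬Q ∨ ¬T) ∧ (¬Q ∨ P) ∧ (¬T ∨ ¬T) ∧ (¬T ∨ P) ∧ (¬P ∨ ¬T) ∧ (¬P ∨ P)   [distribute ∨ over ∧]
⇔ (¬Q ∨ P) ∧ ¬T   [simplify]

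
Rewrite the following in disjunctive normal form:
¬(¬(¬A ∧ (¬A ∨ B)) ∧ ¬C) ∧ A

C ∧ A

¬(¬(¬A ∧ (¬A ∨ B)) ∧ ¬C) ∧ A
= (¬¬(¬A ∧ (¬A ∨ B)) ∨ ¬¬C) ∧ A   [De Morgan]
= ((¬A ∧ (¬A ∨ B)) ∨ ¬¬C) ∧ A   [double negation]
= ((¬A ∧ (¬A ∨ B)) ∨ C) ∧ A   [double negation]
= (¬A ∧ ¬A ∧ A) ∨ (¬A ∧ B ∧ A) ∨ (C ∧ A)   [distribute ∧ over ∨]
= C ∧ A   [simplify]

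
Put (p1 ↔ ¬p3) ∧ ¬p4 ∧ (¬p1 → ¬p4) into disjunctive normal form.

¬p1 ∧ p3 ∧ ¬p4 ∨ ¬p3 ∧ p1 ∧ ¬p4

(p1 ↔ ¬p3) ∧ ¬p4 ∧ (¬p1 → ¬p4)
≡ (p1 → ¬p3) ∧ (¬p3 → p1) ∧ ¬p4 ∧ (¬p1 → ¬p4)   [eliminate ↔]
≡ (¬p1 ∨ ¬p3) ∧ (¬p3 → p1) ∧ ¬p4 ∧ (¬p1 → ¬p4)   [eliminate →]
≡ (¬p1 ∨ ¬p3) ∧ (¬¬p3 ∨ p1) ∧ ¬p4 ∧ (¬p1 → ¬p4)   [eliminate →]
≡ (¬p1 ∨ ¬p3) ∧ (¬¬p3 ∨ p1) ∧ ¬p4 ∧ (¬¬p1 ∨ ¬p4)   [eliminate →]
≡ (¬p1 ∨ ¬p3) ∧ (p3 ∨ p1) ∧ ¬p4 ∧ (¬¬p1 ∨ ¬p4)   [double negation]
≡ (¬p1 ∨ ¬p3) ∧ (p3 ∨ p1) ∧ ¬p4 ∧ (p1 ∨ ¬p4)   [double negation]
≡ ¬p1 ∧ p3 ∧ ¬p4 ∧ p1 ∨ ¬p1 ∧ p3 ∧ ¬p4 ∧ ¬p4 ∨ ¬p1 ∧ p1 ∧ ¬p4 ∧ p1 ∨ ¬p1 ∧ p1 ∧ ¬p4 ∧ ¬p4 ∨ ¬p3 ∧ p3 ∧ ¬p4 ∧ p1 ∨ ¬p3 ∧ p3 ∧ ¬p4 ∧ ¬p4 ∨ ¬p3 ∧ p1 ∧ ¬p4 ∧ p1 ∨ ¬p3 ∧ p1 ∧ ¬p4 ∧ ¬p4   [distribute ∧ over ∨]
≡ ¬p1 ∧ p3 ∧ ¬p4 ∨ ¬p3 ∧ p1 ∧ ¬p4   [simplify]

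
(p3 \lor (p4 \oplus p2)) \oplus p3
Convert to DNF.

(p4 \land \lnot p2 \land \lnot p3) \lor (\lnot p4 \land p2 \land \lnot p3)

(p3 \lor (p4 \oplus p2)) \oplus p3
= ((p3 \lor (p4 \oplus p2)) \land \lnot p3) \lor (\lnot (p3 \lor (p4 \oplus p2)) \land p3)   (expand \oplus)
= ((p3 \lor (p4 \land \lnot p2) \lor (\lnot p4 \land p2)) \land \lnot p3) \lor (\lnot (p3 \lor (p4 \oplus p2)) \land p3)   (expand \oplus)
= ((p3 \lor (p4 \land \lnot p2) \lor (\lnot p4 \land p2)) \land \lnot p3) \lor (\lnot (p3 \lor (p4 \land \lnot p2) \lor (\lnot p4 \land p2)) \land p3)   (expand \oplus)
= ((p3 \lor (p4 \land \lnot p2) \lor (\lnot p4 \land p2)) \land \lnot p3) \lor (\lnot p3 \land \lnot (p4 \land \lnot p2) \land \lnot (\lnot p4 \land p2) \land p3)   (De Morgan)
= ((p3 \lor (p4 \land \lnot p2) \lor (\lnot p4 \land p2)) \land \lnot p3) \lor (\lnot p3 \land (\lnot p4 \lor \lnot \lnot p2) \land \lnot (\lnot p4 \land p2) \land p3)   (De Morgan)
= ((p3 \lor (p4 \land \lnot p2) \lor (\lnot p4 \land p2)) \land \lnot p3) \lor (\lnot p3 \land (\lnot p4 \lor p2) \land \lnot (\lnot p4 \land p2) \land p3)   (double negation)
= ((p3 \lor (p4 \land \lnot p2) \lor (\lnot p4 \land p2)) \land \lnot p3) \lor (\lnot p3 \land (\lnot p4 \lor p2) \land (\lnot \lnot p4 \lor \lnot p2) \land p3)   (De Morgan)
= ((p3 \lor (p4 \land \lnot p2) \lor (\lnot p4 \land p2)) \land \lnot p3) \lor (\lnot p3 \land (\lnot p4 \lor p2) \land (p4 \lor \lnot p2) \land p3)   (double negation)
= (p3 \land \lnot p3) \lor (p4 \land \lnot p2 \land \lnot p3) \lor (\lnot p4 \land p2 \land \lnot p3) \lor (\lnot p3 \land \lnot p4 \land p4 \land p3) \lor (\lnot p3 \land \lnot p4 \land \lnot p2 \land p3) \lor (\lnot p3 \land p2 \land p4 \land p3) \lor (\lnot p3 \land p2 \land \lnot p2 \land p3)   (distribute \land over \lor)
= (p4 \land \lnot p2 \land \lnot p3) \lor (\lnot p4 \land p2 \land \lnot p3)   (simplify)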